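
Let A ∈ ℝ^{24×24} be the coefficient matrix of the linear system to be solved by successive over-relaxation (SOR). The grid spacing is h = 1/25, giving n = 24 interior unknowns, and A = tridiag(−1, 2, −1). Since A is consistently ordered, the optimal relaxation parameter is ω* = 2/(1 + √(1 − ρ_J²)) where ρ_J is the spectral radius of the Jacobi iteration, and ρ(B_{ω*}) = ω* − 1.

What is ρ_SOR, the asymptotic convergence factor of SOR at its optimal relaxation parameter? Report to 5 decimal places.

ρ_SOR = 0.77725

[ρ_J] n=24: ρ(B_J) = cos(π/(n+1)) = cos(π/25) = 0.99211.
root = sin(π/25) = 0.125333  (since 1−cos² = sin²).
Then 2/(1+√(1−ρ_J²)) = 2/(1+0.125333); ω* = 2/1.125333 = 1.77725.
At ω = 1.77725 every |λ(B_ω)| = ω−1, so ρ_SOR = 0.77725.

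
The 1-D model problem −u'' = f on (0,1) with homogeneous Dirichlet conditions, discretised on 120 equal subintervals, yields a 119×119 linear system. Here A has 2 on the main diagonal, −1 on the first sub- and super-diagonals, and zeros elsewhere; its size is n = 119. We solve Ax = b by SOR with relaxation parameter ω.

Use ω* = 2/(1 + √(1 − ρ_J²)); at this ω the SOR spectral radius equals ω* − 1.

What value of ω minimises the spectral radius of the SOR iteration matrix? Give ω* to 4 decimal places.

½·tridiag(1,0,1) at n=119: λ_k = cos(kπ/120); max |λ| at k=1 ⇒ ρ_J = cos(π/120) ≈ 0.9997.
1 − cos²(π/120) = sin²(π/120) ⇒ √(1−ρ_J²) = sin(π/120) = 0.02618.
[ω*] 2 ÷ (1 + 0.02618) = 2 ÷ 1.02618 = 1.9490.
ρ(B_{ω*}) = ω*−1 = 0.9490

ω* = 1.9490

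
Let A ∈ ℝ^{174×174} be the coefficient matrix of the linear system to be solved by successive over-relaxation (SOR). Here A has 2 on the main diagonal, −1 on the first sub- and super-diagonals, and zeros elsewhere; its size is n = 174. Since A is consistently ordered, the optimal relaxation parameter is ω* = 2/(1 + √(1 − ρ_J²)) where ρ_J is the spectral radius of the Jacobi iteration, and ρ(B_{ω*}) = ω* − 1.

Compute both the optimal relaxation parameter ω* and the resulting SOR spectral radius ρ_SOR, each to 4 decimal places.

ω* = 1.9647, ρ_SOR = 0.9647

B_J for the 174×174 system has eigenvalues cos(kπ/175); ρ_J = cos(π/175) = 0.9998.
√(1−ρ_J²) = |sin(π/175)| = 0.01795
ω* = 2/(1 + 0.01795) = 2/1.01795 = 1.9647.
ρ_SOR = ω* − 1 = 1.9647 − 1 = 0.9647.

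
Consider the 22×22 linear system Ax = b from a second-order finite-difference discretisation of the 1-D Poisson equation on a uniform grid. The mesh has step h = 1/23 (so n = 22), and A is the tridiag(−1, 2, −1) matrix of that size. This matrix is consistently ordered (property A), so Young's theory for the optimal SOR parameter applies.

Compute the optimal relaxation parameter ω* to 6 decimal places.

ω* = 1.760305

ρ_J = max_k |cos(kπ/23)| = cos(π/23) = 0.990686
√(1−ρ_J²) = |sin(π/23)| = 0.1361666
So ω* = 2/1.1361666 = 1.760305 (Young).
and ρ(B_{ω*}) = 1.760305 − 1 = 0.760305.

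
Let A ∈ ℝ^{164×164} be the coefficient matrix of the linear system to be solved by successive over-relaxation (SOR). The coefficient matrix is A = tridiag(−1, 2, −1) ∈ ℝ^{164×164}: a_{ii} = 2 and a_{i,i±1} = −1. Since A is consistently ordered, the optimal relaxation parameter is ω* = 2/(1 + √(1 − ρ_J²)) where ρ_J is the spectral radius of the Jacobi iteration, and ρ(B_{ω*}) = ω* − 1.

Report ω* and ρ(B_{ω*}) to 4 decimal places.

ρ_J = max_k |cos(kπ/165)| = cos(π/165) = 0.9998
√(1 − cos²(π/165)) = sin(π/165) ≈ 0.01904.
ω* = 2/(1+0.01904) = 1.9626
At ω = 1.9626 every |λ(B_ω)| = ω−1, so ρ_SOR = 0.9626.

ω* = 1.9626, ρ_SOR = 0.9626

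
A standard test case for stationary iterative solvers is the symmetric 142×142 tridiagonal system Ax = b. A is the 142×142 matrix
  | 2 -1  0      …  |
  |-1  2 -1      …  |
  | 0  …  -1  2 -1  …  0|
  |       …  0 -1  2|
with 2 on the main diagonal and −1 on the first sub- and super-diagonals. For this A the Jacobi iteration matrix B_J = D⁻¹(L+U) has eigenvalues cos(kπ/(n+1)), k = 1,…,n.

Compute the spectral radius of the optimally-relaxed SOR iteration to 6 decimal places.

ρ_J = max_k |cos(kπ/143)| = cos(π/143) = 0.999759
1 − cos²(π/143) = sin²(π/143) ⇒ √(1−ρ_J²) = sin(π/143) = 0.0219674.
So ω* = 2/1.0219674 = 1.957010 (Young).
ρ_SOR = ω* − 1 = 1.957010 − 1 = 0.957010.

ρ_SOR = 0.957010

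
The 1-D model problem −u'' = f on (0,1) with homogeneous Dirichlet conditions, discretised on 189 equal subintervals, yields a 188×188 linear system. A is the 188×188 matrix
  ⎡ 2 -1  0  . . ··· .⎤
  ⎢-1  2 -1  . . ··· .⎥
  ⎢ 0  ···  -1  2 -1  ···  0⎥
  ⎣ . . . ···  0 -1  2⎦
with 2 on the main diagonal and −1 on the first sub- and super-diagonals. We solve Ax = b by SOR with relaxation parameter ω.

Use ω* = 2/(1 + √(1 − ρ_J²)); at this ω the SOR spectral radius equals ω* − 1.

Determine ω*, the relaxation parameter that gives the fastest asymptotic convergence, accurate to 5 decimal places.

ω* = 1.96730

With n=188, ρ(Jacobi) = cos(π/189) = 0.99986.
√(1−ρ_J²) simplifies to sin(π/189) = 0.016621.
Young: ω* = 2/(1+√(1−ρ_J²)) = 2/(1+0.016621) = 2/1.016621 = 1.96730.
and ρ(B_{ω*}) = 1.96730 − 1 = 0.96730.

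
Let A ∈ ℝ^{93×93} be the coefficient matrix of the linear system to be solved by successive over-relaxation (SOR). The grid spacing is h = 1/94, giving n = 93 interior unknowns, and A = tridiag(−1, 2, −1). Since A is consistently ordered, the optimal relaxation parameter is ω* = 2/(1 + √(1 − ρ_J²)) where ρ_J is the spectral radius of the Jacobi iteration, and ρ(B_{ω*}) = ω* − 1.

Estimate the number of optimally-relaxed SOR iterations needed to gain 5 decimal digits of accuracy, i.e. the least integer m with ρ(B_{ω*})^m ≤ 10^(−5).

ρ_J = max_k |cos(kπ/94)| = cos(π/94) = 0.9994416
√(1−ρ_J²) simplifies to sin(π/94) = 0.0334150.
Young: ω* = 2/(1+√(1−ρ_J²)) = 2/(1+0.0334150) = 2/1.0334150 = 1.9353309.
ρ_SOR = ω* − 1 = 1.9353309 − 1 = 0.9353309.
ρ_SOR^m ≤ 10^(−5) ⇔ m ≥ 5·ln10/(−ln 0.9353309) = 11.5129/0.0668549 = 172.207; m = ⌈172.207⌉ = 173.

m = 173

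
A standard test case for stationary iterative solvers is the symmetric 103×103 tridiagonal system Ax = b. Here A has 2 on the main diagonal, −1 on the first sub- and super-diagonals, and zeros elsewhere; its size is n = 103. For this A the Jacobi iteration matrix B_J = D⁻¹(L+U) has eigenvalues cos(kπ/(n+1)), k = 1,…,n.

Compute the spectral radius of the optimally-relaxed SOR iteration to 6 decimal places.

spectrum of D⁻¹(L+U) = {cos(kπ/104) : 1≤k≤103}; ρ_J = cos(π/104) = 0.999544.
√(1 − cos²(π/104)) = sin(π/104) ≈ 0.0302030.
Young: ω* = 2/(1+√(1−ρ_J²)) = 2/(1+0.0302030) = 2/1.0302030 = 1.941365.
ρ_SOR = ω* − 1 = 1.941365 − 1 = 0.941365.

ρ_SOR = 0.941365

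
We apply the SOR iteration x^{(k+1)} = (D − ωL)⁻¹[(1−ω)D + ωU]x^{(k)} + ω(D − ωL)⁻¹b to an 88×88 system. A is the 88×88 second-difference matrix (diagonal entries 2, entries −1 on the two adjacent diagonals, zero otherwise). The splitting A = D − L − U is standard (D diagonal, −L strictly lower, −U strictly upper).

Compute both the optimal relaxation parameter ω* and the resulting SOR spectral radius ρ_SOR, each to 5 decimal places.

[ρ_J] n=88: ρ(B_J) = cos(π/(n+1)) = cos(π/89) = 0.99938.
1 − cos²(π/89) = sin²(π/89) ⇒ √(1−ρ_J²) = sin(π/89) = 0.035291.
ω* = 2/(1+0.035291) = 1.93182
ρ_SOR = ω* − 1 = 1.93182 − 1 = 0.93182.

ω* = 1.93182, ρ_SOR = 0.93182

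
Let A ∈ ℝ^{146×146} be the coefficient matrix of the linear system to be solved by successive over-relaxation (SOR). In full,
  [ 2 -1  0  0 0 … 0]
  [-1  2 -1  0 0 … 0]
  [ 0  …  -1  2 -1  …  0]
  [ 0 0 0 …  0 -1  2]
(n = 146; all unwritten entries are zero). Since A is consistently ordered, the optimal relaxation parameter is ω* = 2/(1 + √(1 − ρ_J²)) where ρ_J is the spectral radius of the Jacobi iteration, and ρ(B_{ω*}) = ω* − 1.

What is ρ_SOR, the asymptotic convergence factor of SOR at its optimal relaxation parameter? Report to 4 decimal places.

ρ_SOR = 0.9582

½·tridiag(1,0,1) at n=146: λ_k = cos(kπ/147); max |λ| at k=1 ⇒ ρ_J = cos(π/147) ≈ 0.9998.
√(1−ρ_J²) = |sin(π/147)| = 0.02137
ω* = 2 / (1 + 0.02137) = 2 / 1.02137 ≈ 1.9582.
At ω = 1.9582 every |λ(B_ω)| = ω−1, so ρ_SOR = 0.9582.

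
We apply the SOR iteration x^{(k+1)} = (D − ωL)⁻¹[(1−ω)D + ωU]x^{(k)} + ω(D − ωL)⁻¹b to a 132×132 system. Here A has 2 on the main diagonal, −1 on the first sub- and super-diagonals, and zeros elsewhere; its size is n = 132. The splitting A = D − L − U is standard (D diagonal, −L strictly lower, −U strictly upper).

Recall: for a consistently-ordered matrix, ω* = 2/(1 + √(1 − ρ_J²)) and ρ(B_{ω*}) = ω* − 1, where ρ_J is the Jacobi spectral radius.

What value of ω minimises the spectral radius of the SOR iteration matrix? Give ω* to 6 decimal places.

ρ_J = max_k |cos(kπ/133)| = cos(π/133) = 0.999721
√(1−ρ_J²) simplifies to sin(π/133) = 0.0236188.
ω* = 2/(1+0.0236188) = 1.953852
[ρ_SOR] ω* − 1 = 0.953852.

ω* = 1.953852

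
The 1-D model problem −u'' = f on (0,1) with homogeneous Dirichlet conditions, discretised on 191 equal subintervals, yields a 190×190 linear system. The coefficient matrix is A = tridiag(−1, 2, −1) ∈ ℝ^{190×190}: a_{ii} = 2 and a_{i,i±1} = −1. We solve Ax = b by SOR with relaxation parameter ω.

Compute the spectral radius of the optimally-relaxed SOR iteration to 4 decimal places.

With n=190, ρ(Jacobi) = cos(π/191) = 0.9999.
1 − cos²(π/191) = sin²(π/191) ⇒ √(1−ρ_J²) = sin(π/191) = 0.01645.
ω* = 2/(1 + 0.01645) = 2/1.01645 = 1.9676.
Hence ρ(B_{ω*}) = 1.9676 − 1 = 0.9676.

ρ_SOR = 0.9676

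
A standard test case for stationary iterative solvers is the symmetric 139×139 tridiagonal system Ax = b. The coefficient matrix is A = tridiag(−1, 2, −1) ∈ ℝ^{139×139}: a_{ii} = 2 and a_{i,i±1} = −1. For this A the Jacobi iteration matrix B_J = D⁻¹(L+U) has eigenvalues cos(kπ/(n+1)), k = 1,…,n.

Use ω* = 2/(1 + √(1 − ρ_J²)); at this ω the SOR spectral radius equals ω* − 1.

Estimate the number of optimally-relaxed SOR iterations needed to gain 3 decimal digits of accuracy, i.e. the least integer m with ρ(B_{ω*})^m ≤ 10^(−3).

m = 154

B_J for the 139×139 system has eigenvalues cos(kπ/140); ρ_J = cos(π/140) = 0.9997482.
root = sin(π/140) = 0.0224381  (since 1−cos² = sin²).
ω* = 2/(1+0.0224381) = 1.9561086
ρ_SOR = ω* − 1 ≈ 0.9561086.
ρ_SOR^m ≤ 10^(−3) ⇔ m ≥ 3·ln10/(−ln 0.9561086) = 6.90776/0.0448838 = 153.903; m = ⌈153.903⌉ = 154.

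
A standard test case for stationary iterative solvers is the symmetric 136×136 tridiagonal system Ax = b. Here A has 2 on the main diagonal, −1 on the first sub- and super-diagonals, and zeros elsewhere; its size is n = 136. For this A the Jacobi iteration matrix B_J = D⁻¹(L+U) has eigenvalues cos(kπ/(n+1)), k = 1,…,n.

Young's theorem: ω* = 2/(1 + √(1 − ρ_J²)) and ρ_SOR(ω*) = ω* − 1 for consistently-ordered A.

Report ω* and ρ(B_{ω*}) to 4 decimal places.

ω* = 1.9552, ρ_SOR = 0.9552

½·tridiag(1,0,1) at n=136: λ_k = cos(kπ/137); max |λ| at k=1 ⇒ ρ_J = cos(π/137) ≈ 0.9997.
root = sin(π/137) = 0.02293  (since 1−cos² = sin²).
ω* = 2/(1 + 0.02293) = 2/1.02293 = 1.9552.
[ρ_SOR] ω* − 1 = 0.9552.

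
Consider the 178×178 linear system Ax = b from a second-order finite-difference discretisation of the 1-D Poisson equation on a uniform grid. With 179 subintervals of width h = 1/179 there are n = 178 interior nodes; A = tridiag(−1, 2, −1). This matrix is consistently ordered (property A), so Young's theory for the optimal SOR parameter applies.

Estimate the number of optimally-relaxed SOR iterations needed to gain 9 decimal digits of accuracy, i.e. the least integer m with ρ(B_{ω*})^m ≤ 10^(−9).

m = 591

ρ_J = max_k |cos(kπ/179)| = cos(π/179) = 0.9998460
root = sin(π/179) = 0.0175499  (since 1−cos² = sin²).
[ω*] 2 ÷ (1 + 0.0175499) = 2 ÷ 1.0175499 = 1.9655056.
At ω = 1.9655056 every |λ(B_ω)| = ω−1, so ρ_SOR = 0.9655056.
m ≥ 9·ln10 / (−ln 0.9655056) = 590.350; smallest integer m = 591.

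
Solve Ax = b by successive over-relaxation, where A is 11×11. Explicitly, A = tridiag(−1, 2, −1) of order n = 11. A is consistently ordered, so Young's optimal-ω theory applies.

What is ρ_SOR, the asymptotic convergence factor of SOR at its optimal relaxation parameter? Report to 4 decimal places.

ρ_SOR = 0.5888

spectrum of D⁻¹(L+U) = {cos(kπ/12) : 1≤k≤11}; ρ_J = cos(π/12) = 0.9659.
√(1−ρ_J²) = |sin(π/12)| = 0.25882
Young: ω* = 2/(1+√(1−ρ_J²)) = 2/(1+0.25882) = 2/1.25882 = 1.5888.
At ω = 1.5888 every |λ(B_ω)| = ω−1, so ρ_SOR = 0.5888.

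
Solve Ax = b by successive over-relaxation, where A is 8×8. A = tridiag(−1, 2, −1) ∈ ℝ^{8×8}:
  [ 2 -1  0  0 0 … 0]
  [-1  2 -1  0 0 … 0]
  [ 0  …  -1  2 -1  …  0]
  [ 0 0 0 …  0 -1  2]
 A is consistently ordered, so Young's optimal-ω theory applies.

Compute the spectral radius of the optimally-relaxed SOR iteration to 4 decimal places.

½·tridiag(1,0,1) at n=8: λ_k = cos(kπ/9); max |λ| at k=1 ⇒ ρ_J = cos(π/9) ≈ 0.9397.
√(1 − cos²(π/9)) = sin(π/9) ≈ 0.34202.
Young: ω* = 2/(1+√(1−ρ_J²)) = 2/(1+0.34202) = 2/1.34202 = 1.4903.
and ρ(B_{ω*}) = 1.4903 − 1 = 0.4903.

ρ_SOR = 0.4903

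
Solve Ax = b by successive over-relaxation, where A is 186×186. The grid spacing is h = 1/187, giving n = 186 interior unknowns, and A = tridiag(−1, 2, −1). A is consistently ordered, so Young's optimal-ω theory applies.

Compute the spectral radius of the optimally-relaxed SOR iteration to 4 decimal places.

[ρ_J] n=186: ρ(B_J) = cos(π/(n+1)) = cos(π/187) = 0.9999.
√(1 − cos²(π/187)) = sin(π/187) ≈ 0.01680.
Then 2/(1+√(1−ρ_J²)) = 2/(1+0.01680); ω* = 2/1.01680 = 1.9670.
ρ(B_{ω*}) = ω*−1 = 0.9670

ρ_SOR = 0.9670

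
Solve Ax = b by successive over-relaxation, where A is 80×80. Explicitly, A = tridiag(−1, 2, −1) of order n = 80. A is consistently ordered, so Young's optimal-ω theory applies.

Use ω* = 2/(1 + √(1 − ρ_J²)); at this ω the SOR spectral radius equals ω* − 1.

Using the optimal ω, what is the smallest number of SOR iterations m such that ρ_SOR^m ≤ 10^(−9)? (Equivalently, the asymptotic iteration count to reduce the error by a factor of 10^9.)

n=80: λ(B_J) = 1 − λ(A)/2 = cos(kπ/81); k=1 gives ρ_J = 0.9992480.
√(1−ρ_J²) simplifies to sin(π/81) = 0.0387754.
ω* = 2/(1+0.0387754) = 1.9253440
ρ_SOR = ω* − 1 = 1.9253440 − 1 = 0.9253440.
(0.9253440)^m ≤ 10^{−9}  ⇒  m·ln(0.9253440) ≤ −9·ln10  ⇒  m ≥ 267.088  ⇒  m = 268

m = 268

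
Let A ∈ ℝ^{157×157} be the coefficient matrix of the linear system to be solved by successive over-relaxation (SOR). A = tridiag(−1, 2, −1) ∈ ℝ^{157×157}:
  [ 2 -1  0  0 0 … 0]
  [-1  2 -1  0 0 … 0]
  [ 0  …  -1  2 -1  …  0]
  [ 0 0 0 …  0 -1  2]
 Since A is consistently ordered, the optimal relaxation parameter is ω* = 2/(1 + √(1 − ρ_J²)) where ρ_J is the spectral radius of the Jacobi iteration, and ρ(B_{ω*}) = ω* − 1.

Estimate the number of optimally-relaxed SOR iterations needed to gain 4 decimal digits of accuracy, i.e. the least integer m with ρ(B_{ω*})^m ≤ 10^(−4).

m = 232

½·tridiag(1,0,1) at n=157: λ_k = cos(kπ/158); max |λ| at k=1 ⇒ ρ_J = cos(π/158) ≈ 0.9998023.
root = sin(π/158) = 0.0198822  (since 1−cos² = sin²).
Then 2/(1+√(1−ρ_J²)) = 2/(1+0.0198822); ω* = 2/1.0198822 = 1.9610108.
[ρ_SOR] ω* − 1 = 0.9610108.
For 4 digits: m = 4·ln10 / (−ln 0.9610108) = 9.21034/0.0397696 = 231.592; round up → m = 232.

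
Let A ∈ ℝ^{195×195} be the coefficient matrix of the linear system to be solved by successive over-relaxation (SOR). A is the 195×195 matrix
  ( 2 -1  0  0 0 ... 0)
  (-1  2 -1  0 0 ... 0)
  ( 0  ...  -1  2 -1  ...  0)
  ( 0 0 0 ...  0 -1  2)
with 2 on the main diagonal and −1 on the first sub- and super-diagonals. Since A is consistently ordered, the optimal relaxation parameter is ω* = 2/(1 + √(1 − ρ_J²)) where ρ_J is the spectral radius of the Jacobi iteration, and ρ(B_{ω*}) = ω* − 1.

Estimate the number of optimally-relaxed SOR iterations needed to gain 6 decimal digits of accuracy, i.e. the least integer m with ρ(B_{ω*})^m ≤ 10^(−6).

m = 431

B_J for the 195×195 system has eigenvalues cos(kπ/196); ρ_J = cos(π/196) = 0.9998715.
root = sin(π/196) = 0.0160278  (since 1−cos² = sin²).
[ω*] 2 ÷ (1 + 0.0160278) = 2 ÷ 1.0160278 = 1.9684501.
Hence ρ(B_{ω*}) = 1.9684501 − 1 = 0.9684501.
For 6 digits: m = 6·ln10 / (−ln 0.9684501) = 13.8155/0.0320583 = 430.949; round up → m = 431.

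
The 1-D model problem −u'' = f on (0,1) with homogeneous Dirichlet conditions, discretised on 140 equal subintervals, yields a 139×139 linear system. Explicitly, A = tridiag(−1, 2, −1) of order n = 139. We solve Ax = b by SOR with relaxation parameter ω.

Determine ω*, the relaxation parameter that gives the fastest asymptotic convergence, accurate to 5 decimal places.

ω* = 1.95611

n=139: λ(B_J) = 1 − λ(A)/2 = cos(kπ/140); k=1 gives ρ_J = 0.99975.
√(1 − cos²(π/140)) = sin(π/140) ≈ 0.022438.
So ω* = 2/1.022438 = 1.95611 (Young).
ρ_SOR = ω* − 1 = 1.95611 − 1 = 0.95611.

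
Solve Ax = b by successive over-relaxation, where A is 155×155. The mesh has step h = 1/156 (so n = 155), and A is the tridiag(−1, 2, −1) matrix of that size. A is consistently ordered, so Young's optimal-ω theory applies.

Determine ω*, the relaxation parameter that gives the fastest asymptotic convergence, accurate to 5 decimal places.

n=155: λ(B_J) = 1 − λ(A)/2 = cos(kπ/156); k=1 gives ρ_J = 0.99980.
√(1−ρ_J²) simplifies to sin(π/156) = 0.020137.
Then 2/(1+√(1−ρ_J²)) = 2/(1+0.020137); ω* = 2/1.020137 = 1.96052.
At ω = 1.96052 every |λ(B_ω)| = ω−1, so ρ_SOR = 0.96052.

ω* = 1.96052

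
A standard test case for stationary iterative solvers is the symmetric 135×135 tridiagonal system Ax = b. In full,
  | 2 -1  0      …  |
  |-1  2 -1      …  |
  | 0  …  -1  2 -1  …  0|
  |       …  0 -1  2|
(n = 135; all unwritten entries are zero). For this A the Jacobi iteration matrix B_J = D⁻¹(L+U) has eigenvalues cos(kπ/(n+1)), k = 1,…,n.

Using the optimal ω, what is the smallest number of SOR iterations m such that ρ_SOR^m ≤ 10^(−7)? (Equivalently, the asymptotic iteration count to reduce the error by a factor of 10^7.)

m = 349

B_J for the 135×135 system has eigenvalues cos(kπ/136); ρ_J = cos(π/136) = 0.9997332.
1 − cos²(π/136) = sin²(π/136) ⇒ √(1−ρ_J²) = sin(π/136) = 0.0230979.
ω* = 2/(1+0.0230979) = 1.9548471
ρ(B_{ω*}) = ω*−1 = 0.9548471
ρ_SOR^m ≤ 10^(−7) ⇔ m ≥ 7·ln10/(−ln 0.9548471) = 16.1181/0.0462041 = 348.846; m = ⌈348.846⌉ = 349.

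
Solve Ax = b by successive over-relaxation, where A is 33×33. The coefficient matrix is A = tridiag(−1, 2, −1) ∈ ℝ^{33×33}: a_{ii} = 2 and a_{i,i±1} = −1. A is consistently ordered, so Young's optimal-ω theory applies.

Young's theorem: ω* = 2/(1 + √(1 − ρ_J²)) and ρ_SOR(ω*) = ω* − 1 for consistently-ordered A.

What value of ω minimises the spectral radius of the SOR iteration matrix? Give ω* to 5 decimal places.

B_J for the 33×33 system has eigenvalues cos(kπ/34); ρ_J = cos(π/34) = 0.99573.
√(1−ρ_J²) = |sin(π/34)| = 0.092268
ω* = 2/(1+0.092268) = 1.83105
ρ_SOR = ω* − 1 ≈ 0.83105.

ω* = 1.83105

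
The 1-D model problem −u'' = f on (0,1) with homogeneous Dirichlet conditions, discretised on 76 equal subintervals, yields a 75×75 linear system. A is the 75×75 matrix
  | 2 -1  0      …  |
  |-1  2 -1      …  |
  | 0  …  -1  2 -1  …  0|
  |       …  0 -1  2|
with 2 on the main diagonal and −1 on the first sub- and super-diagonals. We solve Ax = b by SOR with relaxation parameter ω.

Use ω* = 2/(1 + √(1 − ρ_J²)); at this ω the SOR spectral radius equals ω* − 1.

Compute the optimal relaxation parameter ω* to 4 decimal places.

ω* = 1.9206

ρ_J = max_k |cos(kπ/76)| = cos(π/76) = 0.9991
root = sin(π/76) = 0.04132  (since 1−cos² = sin²).
Young: ω* = 2/(1+√(1−ρ_J²)) = 2/(1+0.04132) = 2/1.04132 = 1.9206.
and ρ(B_{ω*}) = 1.9206 − 1 = 0.9206.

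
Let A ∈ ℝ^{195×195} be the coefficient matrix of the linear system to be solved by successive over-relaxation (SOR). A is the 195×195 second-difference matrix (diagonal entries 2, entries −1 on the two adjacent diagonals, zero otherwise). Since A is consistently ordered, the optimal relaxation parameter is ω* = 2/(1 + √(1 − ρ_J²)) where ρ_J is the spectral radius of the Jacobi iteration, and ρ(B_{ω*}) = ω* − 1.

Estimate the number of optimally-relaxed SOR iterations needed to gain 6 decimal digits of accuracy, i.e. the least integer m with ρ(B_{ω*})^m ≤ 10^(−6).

m = 431

B_J for the 195×195 system has eigenvalues cos(kπ/196); ρ_J = cos(π/196) = 0.9998715.
root = sin(π/196) = 0.0160278  (since 1−cos² = sin²).
[ω*] 2 ÷ (1 + 0.0160278) = 2 ÷ 1.0160278 = 1.9684501.
[ρ_SOR] ω* − 1 = 0.9684501.
(0.9684501)^m ≤ 10^{−6}  ⇒  m·ln(0.9684501) ≤ −6·ln10  ⇒  m ≥ 430.949  ⇒  m = 431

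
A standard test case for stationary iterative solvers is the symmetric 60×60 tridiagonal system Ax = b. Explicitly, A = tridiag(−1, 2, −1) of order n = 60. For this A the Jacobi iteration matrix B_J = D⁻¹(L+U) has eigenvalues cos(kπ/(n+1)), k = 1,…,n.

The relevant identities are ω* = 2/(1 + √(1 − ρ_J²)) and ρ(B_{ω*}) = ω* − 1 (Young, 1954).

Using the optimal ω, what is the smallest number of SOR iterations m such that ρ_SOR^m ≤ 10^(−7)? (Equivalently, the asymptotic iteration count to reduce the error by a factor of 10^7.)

m = 157

[ρ_J] n=60: ρ(B_J) = cos(π/(n+1)) = cos(π/61) = 0.9986741.
√(1−ρ_J²) = |sin(π/61)| = 0.0514788
So ω* = 2/1.0514788 = 1.9020830 (Young).
Hence ρ(B_{ω*}) = 1.9020830 − 1 = 0.9020830.
Need (0.9020830)^m ≤ 10^(−7): m ≥ 7·ln10/|ln 0.9020830| = 16.1181/0.103049 = 156.412 ⇒ m = 157.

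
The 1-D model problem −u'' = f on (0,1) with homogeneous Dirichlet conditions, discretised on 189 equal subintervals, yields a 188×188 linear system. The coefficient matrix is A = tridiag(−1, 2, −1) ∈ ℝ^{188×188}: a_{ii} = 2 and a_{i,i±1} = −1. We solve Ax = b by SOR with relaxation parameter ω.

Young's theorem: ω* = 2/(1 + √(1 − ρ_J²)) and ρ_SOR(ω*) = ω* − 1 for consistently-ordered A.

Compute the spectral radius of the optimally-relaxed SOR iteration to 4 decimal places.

ρ_SOR = 0.9673

B_J for the 188×188 system has eigenvalues cos(kπ/189); ρ_J = cos(π/189) = 0.9999.
√(1−ρ_J²) = |sin(π/189)| = 0.01662
Young: ω* = 2/(1+√(1−ρ_J²)) = 2/(1+0.01662) = 2/1.01662 = 1.9673.
[ρ_SOR] ω* − 1 = 0.9673.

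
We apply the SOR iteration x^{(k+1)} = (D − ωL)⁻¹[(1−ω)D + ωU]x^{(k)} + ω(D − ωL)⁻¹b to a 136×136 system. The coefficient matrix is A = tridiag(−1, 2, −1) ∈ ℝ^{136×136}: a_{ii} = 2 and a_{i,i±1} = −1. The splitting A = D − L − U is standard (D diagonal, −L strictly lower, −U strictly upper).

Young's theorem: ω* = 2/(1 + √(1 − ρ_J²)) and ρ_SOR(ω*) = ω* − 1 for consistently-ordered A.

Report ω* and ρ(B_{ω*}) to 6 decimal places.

ω* = 1.955169, ρ_SOR = 0.955169

[ρ_J] n=136: ρ(B_J) = cos(π/(n+1)) = cos(π/137) = 0.999737.
√(1−ρ_J²) = |sin(π/137)| = 0.0229293
[ω*] 2 ÷ (1 + 0.0229293) = 2 ÷ 1.0229293 = 1.955169.
ρ_SOR = ω* − 1 = 1.955169 − 1 = 0.955169.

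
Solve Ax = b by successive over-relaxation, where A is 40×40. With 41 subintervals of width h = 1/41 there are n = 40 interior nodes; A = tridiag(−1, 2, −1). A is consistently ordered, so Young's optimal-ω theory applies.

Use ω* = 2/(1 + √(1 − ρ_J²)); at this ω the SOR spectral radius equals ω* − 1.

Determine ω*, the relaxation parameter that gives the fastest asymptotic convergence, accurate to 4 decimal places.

B_J for the 40×40 system has eigenvalues cos(kπ/41); ρ_J = cos(π/41) = 0.9971.
root = sin(π/41) = 0.07655  (since 1−cos² = sin²).
ω* = 2/(1+0.07655) = 1.8578
ρ(B_{ω*}) = ω*−1 = 0.8578

ω* = 1.8578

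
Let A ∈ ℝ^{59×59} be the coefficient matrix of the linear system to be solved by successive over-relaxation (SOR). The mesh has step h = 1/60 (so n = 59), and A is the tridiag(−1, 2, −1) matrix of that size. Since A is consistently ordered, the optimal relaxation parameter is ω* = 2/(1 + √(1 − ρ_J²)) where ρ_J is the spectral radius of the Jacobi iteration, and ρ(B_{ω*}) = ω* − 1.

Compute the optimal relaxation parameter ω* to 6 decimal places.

ω* = 1.900534

With n=59, ρ(Jacobi) = cos(π/60) = 0.998630.
1 − cos²(π/60) = sin²(π/60) ⇒ √(1−ρ_J²) = sin(π/60) = 0.0523360.
ω* = 2/(1+0.0523360) = 1.900534
ρ_SOR = ω* − 1 = 1.900534 − 1 = 0.900534.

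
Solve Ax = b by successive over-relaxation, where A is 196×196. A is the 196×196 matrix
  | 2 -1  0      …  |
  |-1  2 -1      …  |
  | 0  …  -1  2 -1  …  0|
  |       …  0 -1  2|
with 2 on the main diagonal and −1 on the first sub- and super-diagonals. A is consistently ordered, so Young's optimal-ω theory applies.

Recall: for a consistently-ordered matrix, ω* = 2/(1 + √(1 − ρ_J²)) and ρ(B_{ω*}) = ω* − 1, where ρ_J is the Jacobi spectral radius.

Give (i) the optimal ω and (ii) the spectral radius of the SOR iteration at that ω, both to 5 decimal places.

ω* = 1.96861, ρ_SOR = 0.96861

[ρ_J] n=196: ρ(B_J) = cos(π/(n+1)) = cos(π/197) = 0.99987.
root = sin(π/197) = 0.015946  (since 1−cos² = sin²).
Young: ω* = 2/(1+√(1−ρ_J²)) = 2/(1+0.015946) = 2/1.015946 = 1.96861.
and ρ(B_{ω*}) = 1.96861 − 1 = 0.96861.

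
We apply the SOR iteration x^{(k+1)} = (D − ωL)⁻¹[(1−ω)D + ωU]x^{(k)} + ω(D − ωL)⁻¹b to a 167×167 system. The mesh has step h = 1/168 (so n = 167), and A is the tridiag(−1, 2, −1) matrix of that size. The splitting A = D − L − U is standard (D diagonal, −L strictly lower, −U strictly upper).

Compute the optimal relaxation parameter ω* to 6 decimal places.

ω* = 1.963289

ρ_J = max_k |cos(kπ/168)| = cos(π/168) = 0.999825
√(1−ρ_J²) = |sin(π/168)| = 0.0186989
So ω* = 2/1.0186989 = 1.963289 (Young).
and ρ(B_{ω*}) = 1.963289 − 1 = 0.963289.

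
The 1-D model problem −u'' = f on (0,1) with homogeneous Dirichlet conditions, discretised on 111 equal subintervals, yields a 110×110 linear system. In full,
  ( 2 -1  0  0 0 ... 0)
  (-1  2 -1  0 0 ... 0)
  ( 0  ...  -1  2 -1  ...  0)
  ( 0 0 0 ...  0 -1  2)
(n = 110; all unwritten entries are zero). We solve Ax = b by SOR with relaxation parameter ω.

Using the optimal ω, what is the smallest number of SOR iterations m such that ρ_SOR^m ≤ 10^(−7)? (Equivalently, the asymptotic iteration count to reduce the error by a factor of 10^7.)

m = 285

½·tridiag(1,0,1) at n=110: λ_k = cos(kπ/111); max |λ| at k=1 ⇒ ρ_J = cos(π/111) ≈ 0.9995995.
root = sin(π/111) = 0.0282989  (since 1−cos² = sin²).
[ω*] 2 ÷ (1 + 0.0282989) = 2 ÷ 1.0282989 = 1.9449598.
[ρ_SOR] ω* − 1 = 0.9449598.
ρ_SOR^m ≤ 10^(−7) ⇔ m ≥ 7·ln10/(−ln 0.9449598) = 16.1181/0.0566129 = 284.707; m = ⌈284.707⌉ = 285.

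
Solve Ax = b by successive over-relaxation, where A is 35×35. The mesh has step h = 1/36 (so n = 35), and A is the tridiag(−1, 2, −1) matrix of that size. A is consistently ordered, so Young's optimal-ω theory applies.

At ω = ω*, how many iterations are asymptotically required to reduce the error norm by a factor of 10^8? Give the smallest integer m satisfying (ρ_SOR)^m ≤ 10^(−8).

[ρ_J] n=35: ρ(B_J) = cos(π/(n+1)) = cos(π/36) = 0.9961947.
√(1−ρ_J²) = |sin(π/36)| = 0.0871557
ω* = 2/(1 + 0.0871557) = 2/1.0871557 = 1.8396629.
ρ_SOR = ω* − 1 = 1.8396629 − 1 = 0.8396629.
m ≥ 8·ln10 / (−ln 0.8396629) = 105.409; smallest integer m = 106.

m = 106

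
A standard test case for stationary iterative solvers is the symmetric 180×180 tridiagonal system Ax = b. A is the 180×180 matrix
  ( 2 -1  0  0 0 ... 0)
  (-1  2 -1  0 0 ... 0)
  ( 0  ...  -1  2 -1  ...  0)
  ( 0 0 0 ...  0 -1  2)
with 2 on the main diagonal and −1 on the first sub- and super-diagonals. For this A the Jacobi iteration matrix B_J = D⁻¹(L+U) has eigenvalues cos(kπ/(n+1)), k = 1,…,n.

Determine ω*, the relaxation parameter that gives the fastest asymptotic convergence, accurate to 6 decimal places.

½·tridiag(1,0,1) at n=180: λ_k = cos(kπ/181); max |λ| at k=1 ⇒ ρ_J = cos(π/181) ≈ 0.999849.
1 − cos²(π/181) = sin²(π/181) ⇒ √(1−ρ_J²) = sin(π/181) = 0.0173560.
[ω*] 2 ÷ (1 + 0.0173560) = 2 ÷ 1.0173560 = 1.965880.
ρ(B_{ω*}) = ω*−1 = 0.965880

ω* = 1.965880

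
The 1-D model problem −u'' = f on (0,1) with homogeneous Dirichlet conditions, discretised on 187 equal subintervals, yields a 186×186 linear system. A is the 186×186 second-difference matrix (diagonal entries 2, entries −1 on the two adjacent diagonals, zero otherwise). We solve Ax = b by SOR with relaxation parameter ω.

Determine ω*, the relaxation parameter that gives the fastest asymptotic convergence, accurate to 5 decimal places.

ω* = 1.96696

spectrum of D⁻¹(L+U) = {cos(kπ/187) : 1≤k≤186}; ρ_J = cos(π/187) = 0.99986.
√(1−ρ_J²) simplifies to sin(π/187) = 0.016799.
Then 2/(1+√(1−ρ_J²)) = 2/(1+0.016799); ω* = 2/1.016799 = 1.96696.
[ρ_SOR] ω* − 1 = 0.96696.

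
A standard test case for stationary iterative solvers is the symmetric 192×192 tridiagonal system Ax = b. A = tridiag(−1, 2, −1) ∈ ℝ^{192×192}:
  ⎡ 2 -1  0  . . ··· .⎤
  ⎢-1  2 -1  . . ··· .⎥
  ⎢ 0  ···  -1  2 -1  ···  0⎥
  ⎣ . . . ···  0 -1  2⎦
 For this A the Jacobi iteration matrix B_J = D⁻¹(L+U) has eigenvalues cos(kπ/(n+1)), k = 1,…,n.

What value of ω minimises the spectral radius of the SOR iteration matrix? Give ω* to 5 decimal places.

ω* = 1.96797

With n=192, ρ(Jacobi) = cos(π/193) = 0.99987.
√(1 − cos²(π/193)) = sin(π/193) ≈ 0.016277.
ω* = 2/(1+0.016277) = 1.96797
ρ_SOR = ω* − 1 = 1.96797 − 1 = 0.96797.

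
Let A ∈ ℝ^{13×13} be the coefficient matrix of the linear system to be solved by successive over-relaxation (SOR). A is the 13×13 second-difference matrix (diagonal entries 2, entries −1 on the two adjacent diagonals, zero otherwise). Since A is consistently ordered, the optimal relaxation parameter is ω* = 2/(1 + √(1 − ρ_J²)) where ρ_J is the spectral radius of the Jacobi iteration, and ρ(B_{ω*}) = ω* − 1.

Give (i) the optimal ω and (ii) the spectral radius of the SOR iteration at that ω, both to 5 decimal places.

ω* = 1.63596, ρ_SOR = 0.63596

spectrum of D⁻¹(L+U) = {cos(kπ/14) : 1≤k≤13}; ρ_J = cos(π/14) = 0.97493.
1 − cos²(π/14) = sin²(π/14) ⇒ √(1−ρ_J²) = sin(π/14) = 0.222521.
So ω* = 2/1.222521 = 1.63596 (Young).
and ρ(B_{ω*}) = 1.63596 − 1 = 0.63596.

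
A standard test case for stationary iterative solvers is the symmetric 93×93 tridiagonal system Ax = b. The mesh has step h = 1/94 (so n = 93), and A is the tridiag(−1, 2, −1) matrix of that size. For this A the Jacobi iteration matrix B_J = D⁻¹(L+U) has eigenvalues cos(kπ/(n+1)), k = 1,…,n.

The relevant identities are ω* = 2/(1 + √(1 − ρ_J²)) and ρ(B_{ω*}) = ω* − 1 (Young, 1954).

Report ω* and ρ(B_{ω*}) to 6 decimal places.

ω* = 1.935331, ρ_SOR = 0.935331

n=93: λ(B_J) = 1 − λ(A)/2 = cos(kπ/94); k=1 gives ρ_J = 0.999442.
√(1 − cos²(π/94)) = sin(π/94) ≈ 0.0334150.
So ω* = 2/1.0334150 = 1.935331 (Young).
and ρ(B_{ω*}) = 1.935331 − 1 = 0.935331.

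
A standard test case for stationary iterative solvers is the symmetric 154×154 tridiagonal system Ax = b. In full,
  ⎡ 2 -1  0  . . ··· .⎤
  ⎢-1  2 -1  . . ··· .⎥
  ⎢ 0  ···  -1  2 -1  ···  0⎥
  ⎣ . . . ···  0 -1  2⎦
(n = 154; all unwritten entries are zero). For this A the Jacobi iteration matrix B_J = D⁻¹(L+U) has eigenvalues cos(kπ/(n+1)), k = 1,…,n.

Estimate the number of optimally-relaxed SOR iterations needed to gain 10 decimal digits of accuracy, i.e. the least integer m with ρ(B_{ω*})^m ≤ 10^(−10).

With n=154, ρ(Jacobi) = cos(π/155) = 0.9997946.
1 − cos²(π/155) = sin²(π/155) ⇒ √(1−ρ_J²) = sin(π/155) = 0.0202670.
So ω* = 2/1.0202670 = 1.9602712 (Young).
[ρ_SOR] ω* − 1 = 0.9602712.
(0.9602712)^m ≤ 10^{−10}  ⇒  m·ln(0.9602712) ≤ −10·ln10  ⇒  m ≥ 567.987  ⇒  m = 568

m = 568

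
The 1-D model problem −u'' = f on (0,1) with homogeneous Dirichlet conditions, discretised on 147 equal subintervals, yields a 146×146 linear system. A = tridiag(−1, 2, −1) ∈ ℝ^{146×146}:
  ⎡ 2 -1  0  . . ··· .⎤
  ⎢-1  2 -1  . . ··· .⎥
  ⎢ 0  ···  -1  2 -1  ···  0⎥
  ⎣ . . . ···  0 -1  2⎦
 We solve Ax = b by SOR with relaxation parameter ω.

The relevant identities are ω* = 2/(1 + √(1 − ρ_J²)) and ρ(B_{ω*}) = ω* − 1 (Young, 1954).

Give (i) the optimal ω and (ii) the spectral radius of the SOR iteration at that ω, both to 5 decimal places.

ω* = 1.95815, ρ_SOR = 0.95815

n=146: λ(B_J) = 1 − λ(A)/2 = cos(kπ/147); k=1 gives ρ_J = 0.99977.
root = sin(π/147) = 0.021370  (since 1−cos² = sin²).
Then 2/(1+√(1−ρ_J²)) = 2/(1+0.021370); ω* = 2/1.021370 = 1.95815.
and ρ(B_{ω*}) = 1.95815 − 1 = 0.95815.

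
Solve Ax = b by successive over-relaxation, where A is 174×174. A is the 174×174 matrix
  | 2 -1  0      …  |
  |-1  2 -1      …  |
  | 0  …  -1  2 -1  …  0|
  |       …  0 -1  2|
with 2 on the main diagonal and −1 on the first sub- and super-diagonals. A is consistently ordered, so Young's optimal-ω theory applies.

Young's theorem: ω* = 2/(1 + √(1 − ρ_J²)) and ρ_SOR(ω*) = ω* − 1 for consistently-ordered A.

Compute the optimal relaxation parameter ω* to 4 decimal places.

B_J for the 174×174 system has eigenvalues cos(kπ/175); ρ_J = cos(π/175) = 0.9998.
1 − cos²(π/175) = sin²(π/175) ⇒ √(1−ρ_J²) = sin(π/175) = 0.01795.
ω* = 2 / (1 + 0.01795) = 2 / 1.01795 ≈ 1.9647.
and ρ(B_{ω*}) = 1.9647 − 1 = 0.9647.

ω* = 1.9647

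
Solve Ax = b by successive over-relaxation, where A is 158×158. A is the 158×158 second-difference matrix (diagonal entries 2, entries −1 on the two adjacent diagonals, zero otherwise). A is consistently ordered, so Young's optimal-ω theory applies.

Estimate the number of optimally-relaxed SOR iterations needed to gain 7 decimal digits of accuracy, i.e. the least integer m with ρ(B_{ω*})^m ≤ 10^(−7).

½·tridiag(1,0,1) at n=158: λ_k = cos(kπ/159); max |λ| at k=1 ⇒ ρ_J = cos(π/159) ≈ 0.9998048.
1 − cos²(π/159) = sin²(π/159) ⇒ √(1−ρ_J²) = sin(π/159) = 0.0197572.
ω* = 2/(1 + 0.0197572) = 2/1.0197572 = 1.9612512.
At ω = 1.9612512 every |λ(B_ω)| = ω−1, so ρ_SOR = 0.9612512.
(0.9612512)^m ≤ 10^{−7}  ⇒  m·ln(0.9612512) ≤ −7·ln10  ⇒  m ≥ 407.852  ⇒  m = 408

m = 408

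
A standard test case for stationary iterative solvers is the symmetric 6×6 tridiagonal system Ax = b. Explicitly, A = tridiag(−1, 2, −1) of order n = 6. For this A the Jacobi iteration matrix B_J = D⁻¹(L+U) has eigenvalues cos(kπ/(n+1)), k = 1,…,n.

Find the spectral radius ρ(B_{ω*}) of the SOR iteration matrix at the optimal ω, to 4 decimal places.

ρ_SOR = 0.3948

[ρ_J] n=6: ρ(B_J) = cos(π/(n+1)) = cos(π/7) = 0.9010.
1 − cos²(π/7) = sin²(π/7) ⇒ √(1−ρ_J²) = sin(π/7) = 0.43388.
So ω* = 2/1.43388 = 1.3948 (Young).
At ω = 1.3948 every |λ(B_ω)| = ω−1, so ρ_SOR = 0.3948.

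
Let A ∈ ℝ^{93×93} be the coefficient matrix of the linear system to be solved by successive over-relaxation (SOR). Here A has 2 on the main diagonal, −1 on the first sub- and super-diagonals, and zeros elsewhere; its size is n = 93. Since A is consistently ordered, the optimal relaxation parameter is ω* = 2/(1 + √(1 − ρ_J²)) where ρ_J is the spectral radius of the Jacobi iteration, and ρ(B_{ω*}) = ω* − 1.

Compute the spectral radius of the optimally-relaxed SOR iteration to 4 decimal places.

ρ_SOR = 0.9353

B_J for the 93×93 system has eigenvalues cos(kπ/94); ρ_J = cos(π/94) = 0.9994.
√(1−ρ_J²) = |sin(π/94)| = 0.03341
Then 2/(1+√(1−ρ_J²)) = 2/(1+0.03341); ω* = 2/1.03341 = 1.9353.
ρ_SOR = ω* − 1 = 1.9353 − 1 = 0.9353.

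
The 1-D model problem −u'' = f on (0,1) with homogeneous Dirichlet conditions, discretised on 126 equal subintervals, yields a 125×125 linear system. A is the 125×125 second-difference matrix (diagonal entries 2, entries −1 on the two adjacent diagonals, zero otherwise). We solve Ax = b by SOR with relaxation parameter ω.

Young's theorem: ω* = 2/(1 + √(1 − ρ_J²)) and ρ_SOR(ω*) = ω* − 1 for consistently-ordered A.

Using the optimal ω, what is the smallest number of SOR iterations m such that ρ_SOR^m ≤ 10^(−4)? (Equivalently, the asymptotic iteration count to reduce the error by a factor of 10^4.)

spectrum of D⁻¹(L+U) = {cos(kπ/126) : 1≤k≤125}; ρ_J = cos(π/126) = 0.9996892.
√(1−ρ_J²) simplifies to sin(π/126) = 0.0249307.
[ω*] 2 ÷ (1 + 0.0249307) = 2 ÷ 1.0249307 = 1.9513514.
Hence ρ(B_{ω*}) = 1.9513514 − 1 = 0.9513514.
m ≥ 4·ln10 / (−ln 0.9513514) = 184.680; smallest integer m = 185.

m = 185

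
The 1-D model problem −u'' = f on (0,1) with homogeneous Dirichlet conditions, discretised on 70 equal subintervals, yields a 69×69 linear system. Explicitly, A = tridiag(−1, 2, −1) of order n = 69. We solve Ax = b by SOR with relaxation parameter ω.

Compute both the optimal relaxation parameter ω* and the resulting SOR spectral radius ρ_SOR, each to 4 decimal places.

n=69: λ(B_J) = 1 − λ(A)/2 = cos(kπ/70); k=1 gives ρ_J = 0.9990.
√(1 − cos²(π/70)) = sin(π/70) ≈ 0.04486.
ω* = 2/(1+0.04486) = 1.9141
[ρ_SOR] ω* − 1 = 0.9141.

ω* = 1.9141, ρ_SOR = 0.9141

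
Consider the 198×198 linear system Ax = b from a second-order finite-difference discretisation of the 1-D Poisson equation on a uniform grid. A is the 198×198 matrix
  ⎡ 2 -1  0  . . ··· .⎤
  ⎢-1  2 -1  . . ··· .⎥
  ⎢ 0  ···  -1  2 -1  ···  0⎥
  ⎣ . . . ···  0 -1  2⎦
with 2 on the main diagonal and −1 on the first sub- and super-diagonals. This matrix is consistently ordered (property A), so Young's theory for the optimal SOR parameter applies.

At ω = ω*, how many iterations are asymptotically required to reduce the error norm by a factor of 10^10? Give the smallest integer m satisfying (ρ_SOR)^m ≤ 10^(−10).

m = 730

n=198: λ(B_J) = 1 − λ(A)/2 = cos(kπ/199); k=1 gives ρ_J = 0.9998754.
√(1−ρ_J²) simplifies to sin(π/199) = 0.0157862.
ω* = 2/(1 + 0.0157862) = 2/1.0157862 = 1.9689183.
ρ(B_{ω*}) = ω*−1 = 0.9689183
(0.9689183)^m ≤ 10^{−10}  ⇒  m·ln(0.9689183) ≤ −10·ln10  ⇒  m ≥ 729.245  ⇒  m = 730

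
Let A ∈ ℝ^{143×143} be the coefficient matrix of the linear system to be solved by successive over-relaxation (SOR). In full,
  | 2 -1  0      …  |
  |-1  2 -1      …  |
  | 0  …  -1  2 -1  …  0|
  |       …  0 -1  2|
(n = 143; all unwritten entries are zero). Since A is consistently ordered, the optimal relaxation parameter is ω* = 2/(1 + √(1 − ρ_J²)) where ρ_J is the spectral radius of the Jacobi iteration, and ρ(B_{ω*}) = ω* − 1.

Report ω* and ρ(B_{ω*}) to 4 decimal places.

ω* = 1.9573, ρ_SOR = 0.9573

n=143: λ(B_J) = 1 − λ(A)/2 = cos(kπ/144); k=1 gives ρ_J = 0.9998.
1 − cos²(π/144) = sin²(π/144) ⇒ √(1−ρ_J²) = sin(π/144) = 0.02181.
So ω* = 2/1.02181 = 1.9573 (Young).
At ω = 1.9573 every |λ(B_ω)| = ω−1, so ρ_SOR = 0.9573.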